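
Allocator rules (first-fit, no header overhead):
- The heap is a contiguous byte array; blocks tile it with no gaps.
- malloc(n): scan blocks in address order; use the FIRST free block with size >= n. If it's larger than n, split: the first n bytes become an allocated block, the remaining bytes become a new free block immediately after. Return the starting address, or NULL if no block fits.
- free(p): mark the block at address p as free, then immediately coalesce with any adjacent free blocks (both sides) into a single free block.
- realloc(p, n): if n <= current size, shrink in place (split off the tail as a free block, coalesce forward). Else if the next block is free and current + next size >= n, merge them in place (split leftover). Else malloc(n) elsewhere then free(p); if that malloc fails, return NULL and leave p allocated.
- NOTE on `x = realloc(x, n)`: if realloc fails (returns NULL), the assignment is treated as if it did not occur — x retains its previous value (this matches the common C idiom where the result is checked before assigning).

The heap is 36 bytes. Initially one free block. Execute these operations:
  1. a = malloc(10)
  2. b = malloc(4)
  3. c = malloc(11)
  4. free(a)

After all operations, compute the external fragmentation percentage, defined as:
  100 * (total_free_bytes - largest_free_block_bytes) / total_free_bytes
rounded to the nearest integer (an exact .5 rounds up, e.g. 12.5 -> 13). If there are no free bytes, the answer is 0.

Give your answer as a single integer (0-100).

Op 1: a = malloc(10) -> a = 0; heap: [0-9 ALLOC][10-35 FREE]
Op 2: b = malloc(4) -> b = 10; heap: [0-9 ALLOC][10-13 ALLOC][14-35 FREE]
Op 3: c = malloc(11) -> c = 14; heap: [0-9 ALLOC][10-13 ALLOC][14-24 ALLOC][25-35 FREE]
Op 4: free(a) -> (freed a); heap: [0-9 FREE][10-13 ALLOC][14-24 ALLOC][25-35 FREE]
Free blocks: [10 11] total_free=21 largest=11 -> 100*(21-11)/21 = 1000/21 ≈ 47.619 -> rounds to 48

Answer: 48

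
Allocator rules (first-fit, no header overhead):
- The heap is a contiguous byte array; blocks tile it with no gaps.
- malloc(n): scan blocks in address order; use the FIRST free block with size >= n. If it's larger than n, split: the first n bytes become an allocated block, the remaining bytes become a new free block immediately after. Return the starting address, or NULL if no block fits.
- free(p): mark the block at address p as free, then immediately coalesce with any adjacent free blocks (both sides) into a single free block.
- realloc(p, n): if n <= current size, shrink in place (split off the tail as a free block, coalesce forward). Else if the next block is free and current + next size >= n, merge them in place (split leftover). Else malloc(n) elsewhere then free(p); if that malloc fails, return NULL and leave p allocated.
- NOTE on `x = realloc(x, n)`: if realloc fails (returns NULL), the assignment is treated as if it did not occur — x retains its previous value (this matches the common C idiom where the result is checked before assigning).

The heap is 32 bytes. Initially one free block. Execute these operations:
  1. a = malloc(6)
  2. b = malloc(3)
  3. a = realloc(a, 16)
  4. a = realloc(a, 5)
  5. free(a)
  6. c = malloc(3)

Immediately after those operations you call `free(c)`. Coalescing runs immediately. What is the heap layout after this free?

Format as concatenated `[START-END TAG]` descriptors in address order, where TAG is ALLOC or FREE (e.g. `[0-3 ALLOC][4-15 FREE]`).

Op 1: a = malloc(6) -> a = 0; heap: [0-5 ALLOC][6-31 FREE]
Op 2: b = malloc(3) -> b = 6; heap: [0-5 ALLOC][6-8 ALLOC][9-31 FREE]
Op 3: a = realloc(a, 16) -> a = 9; heap: [0-5 FREE][6-8 ALLOC][9-24 ALLOC][25-31 FREE]
Op 4: a = realloc(a, 5) -> a = 9; heap: [0-5 FREE][6-8 ALLOC][9-13 ALLOC][14-31 FREE]
Op 5: free(a) -> (freed a); heap: [0-5 FREE][6-8 ALLOC][9-31 FREE]
Op 6: c = malloc(3) -> c = 0; heap: [0-2 ALLOC][3-5 FREE][6-8 ALLOC][9-31 FREE]
free(c): c = 0 -> block [0-2 ALLOC]; mark free, coalesce with adjacent free neighbors -> [0-5 FREE][6-8 ALLOC][9-31 FREE]

Answer: [0-5 FREE][6-8 ALLOC][9-31 FREE]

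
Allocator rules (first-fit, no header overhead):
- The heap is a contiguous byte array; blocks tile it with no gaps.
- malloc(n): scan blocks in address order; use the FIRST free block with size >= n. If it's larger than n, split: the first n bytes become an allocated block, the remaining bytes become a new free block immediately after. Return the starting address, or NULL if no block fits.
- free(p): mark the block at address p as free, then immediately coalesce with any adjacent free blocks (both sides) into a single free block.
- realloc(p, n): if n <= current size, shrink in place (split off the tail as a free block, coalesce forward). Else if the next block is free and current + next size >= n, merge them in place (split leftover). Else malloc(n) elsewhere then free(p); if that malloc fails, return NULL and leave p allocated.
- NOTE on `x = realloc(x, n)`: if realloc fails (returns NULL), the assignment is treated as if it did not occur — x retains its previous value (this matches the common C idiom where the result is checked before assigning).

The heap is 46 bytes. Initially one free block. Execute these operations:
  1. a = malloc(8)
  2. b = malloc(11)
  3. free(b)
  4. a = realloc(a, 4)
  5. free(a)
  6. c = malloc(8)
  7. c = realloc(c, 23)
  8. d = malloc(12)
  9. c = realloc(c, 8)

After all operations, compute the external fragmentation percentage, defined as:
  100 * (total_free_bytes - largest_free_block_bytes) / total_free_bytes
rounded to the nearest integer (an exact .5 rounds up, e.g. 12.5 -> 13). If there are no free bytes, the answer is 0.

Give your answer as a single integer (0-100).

Op 1: a = malloc(8) -> a = 0; heap: [0-7 ALLOC][8-45 FREE]
Op 2: b = malloc(11) -> b = 8; heap: [0-7 ALLOC][8-18 ALLOC][19-45 FREE]
Op 3: free(b) -> (freed b); heap: [0-7 ALLOC][8-45 FREE]
Op 4: a = realloc(a, 4) -> a = 0; heap: [0-3 ALLOC][4-45 FREE]
Op 5: free(a) -> (freed a); heap: [0-45 FREE]
Op 6: c = malloc(8) -> c = 0; heap: [0-7 ALLOC][8-45 FREE]
Op 7: c = realloc(c, 23) -> c = 0; heap: [0-22 ALLOC][23-45 FREE]
Op 8: d = malloc(12) -> d = 23; heap: [0-22 ALLOC][23-34 ALLOC][35-45 FREE]
Op 9: c = realloc(c, 8) -> c = 0; heap: [0-7 ALLOC][8-22 FREE][23-34 ALLOC][35-45 FREE]
Free blocks: [15 11] total_free=26 largest=15 -> 100*(26-15)/26 = 1100/26 ≈ 42.308 -> rounds to 42

Answer: 42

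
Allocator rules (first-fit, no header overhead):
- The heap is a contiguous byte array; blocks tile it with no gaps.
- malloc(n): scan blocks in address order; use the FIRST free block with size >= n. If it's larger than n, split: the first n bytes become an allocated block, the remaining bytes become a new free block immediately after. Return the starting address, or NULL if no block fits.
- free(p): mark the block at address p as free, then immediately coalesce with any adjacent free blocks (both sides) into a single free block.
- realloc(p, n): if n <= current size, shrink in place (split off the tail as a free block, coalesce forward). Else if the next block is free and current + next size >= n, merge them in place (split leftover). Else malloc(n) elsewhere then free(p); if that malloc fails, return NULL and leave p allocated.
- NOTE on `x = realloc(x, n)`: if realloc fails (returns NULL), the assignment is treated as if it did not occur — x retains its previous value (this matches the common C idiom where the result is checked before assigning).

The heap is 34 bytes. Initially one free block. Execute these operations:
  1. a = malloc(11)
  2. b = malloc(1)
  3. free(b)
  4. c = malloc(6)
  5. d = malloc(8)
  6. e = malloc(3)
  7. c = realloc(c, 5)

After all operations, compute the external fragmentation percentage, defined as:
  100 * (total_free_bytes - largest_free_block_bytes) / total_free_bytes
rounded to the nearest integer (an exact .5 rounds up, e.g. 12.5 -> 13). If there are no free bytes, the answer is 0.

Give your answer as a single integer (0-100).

Op 1: a = malloc(11) -> a = 0; heap: [0-10 ALLOC][11-33 FREE]
Op 2: b = malloc(1) -> b = 11; heap: [0-10 ALLOC][11-11 ALLOC][12-33 FREE]
Op 3: free(b) -> (freed b); heap: [0-10 ALLOC][11-33 FREE]
Op 4: c = malloc(6) -> c = 11; heap: [0-10 ALLOC][11-16 ALLOC][17-33 FREE]
Op 5: d = malloc(8) -> d = 17; heap: [0-10 ALLOC][11-16 ALLOC][17-24 ALLOC][25-33 FREE]
Op 6: e = malloc(3) -> e = 25; heap: [0-10 ALLOC][11-16 ALLOC][17-24 ALLOC][25-27 ALLOC][28-33 FREE]
Op 7: c = realloc(c, 5) -> c = 11; heap: [0-10 ALLOC][11-15 ALLOC][16-16 FREE][17-24 ALLOC][25-27 ALLOC][28-33 FREE]
Free blocks: [1 6] total_free=7 largest=6 -> 100*(7-6)/7 = 100/7 ≈ 14.286 -> rounds to 14

Answer: 14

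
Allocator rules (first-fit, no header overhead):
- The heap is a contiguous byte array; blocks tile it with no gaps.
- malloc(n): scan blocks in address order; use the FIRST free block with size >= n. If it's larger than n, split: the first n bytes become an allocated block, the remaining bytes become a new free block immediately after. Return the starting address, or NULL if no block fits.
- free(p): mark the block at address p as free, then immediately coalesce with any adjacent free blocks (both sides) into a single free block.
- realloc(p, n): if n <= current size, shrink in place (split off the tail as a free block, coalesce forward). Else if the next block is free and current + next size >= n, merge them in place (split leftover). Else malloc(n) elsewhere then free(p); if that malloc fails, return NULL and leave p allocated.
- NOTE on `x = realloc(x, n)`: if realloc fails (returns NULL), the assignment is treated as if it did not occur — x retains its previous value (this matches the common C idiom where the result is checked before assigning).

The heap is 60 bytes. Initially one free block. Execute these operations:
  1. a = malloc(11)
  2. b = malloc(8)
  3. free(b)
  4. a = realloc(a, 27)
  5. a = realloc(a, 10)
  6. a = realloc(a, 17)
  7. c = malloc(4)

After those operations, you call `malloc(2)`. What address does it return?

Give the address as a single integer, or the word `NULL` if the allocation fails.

Op 1: a = malloc(11) -> a = 0; heap: [0-10 ALLOC][11-59 FREE]
Op 2: b = malloc(8) -> b = 11; heap: [0-10 ALLOC][11-18 ALLOC][19-59 FREE]
Op 3: free(b) -> (freed b); heap: [0-10 ALLOC][11-59 FREE]
Op 4: a = realloc(a, 27) -> a = 0; heap: [0-26 ALLOC][27-59 FREE]
Op 5: a = realloc(a, 10) -> a = 0; heap: [0-9 ALLOC][10-59 FREE]
Op 6: a = realloc(a, 17) -> a = 0; heap: [0-16 ALLOC][17-59 FREE]
Op 7: c = malloc(4) -> c = 17; heap: [0-16 ALLOC][17-20 ALLOC][21-59 FREE]
malloc(2): first-fit scan over [0-16 ALLOC][17-20 ALLOC][21-59 FREE] -> 21

Answer: 21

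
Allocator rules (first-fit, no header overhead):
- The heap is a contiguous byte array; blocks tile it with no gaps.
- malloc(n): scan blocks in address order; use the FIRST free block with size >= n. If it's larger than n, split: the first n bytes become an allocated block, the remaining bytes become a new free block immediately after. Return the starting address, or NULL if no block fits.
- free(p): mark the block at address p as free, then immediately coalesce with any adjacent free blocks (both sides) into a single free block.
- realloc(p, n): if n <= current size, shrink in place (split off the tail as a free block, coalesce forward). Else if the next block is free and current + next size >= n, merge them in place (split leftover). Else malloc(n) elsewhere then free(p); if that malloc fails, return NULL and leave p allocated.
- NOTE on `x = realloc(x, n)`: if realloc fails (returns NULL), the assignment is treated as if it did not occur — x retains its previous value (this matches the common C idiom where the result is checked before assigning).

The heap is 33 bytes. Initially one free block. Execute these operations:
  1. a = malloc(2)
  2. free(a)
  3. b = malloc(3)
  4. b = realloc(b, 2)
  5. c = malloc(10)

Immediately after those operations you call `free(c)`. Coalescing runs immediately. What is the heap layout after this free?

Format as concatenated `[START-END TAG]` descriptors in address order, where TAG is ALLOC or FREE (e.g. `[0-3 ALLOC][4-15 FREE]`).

Answer: [0-1 ALLOC][2-32 FREE]

Derivation:
Op 1: a = malloc(2) -> a = 0; heap: [0-1 ALLOC][2-32 FREE]
Op 2: free(a) -> (freed a); heap: [0-32 FREE]
Op 3: b = malloc(3) -> b = 0; heap: [0-2 ALLOC][3-32 FREE]
Op 4: b = realloc(b, 2) -> b = 0; heap: [0-1 ALLOC][2-32 FREE]
Op 5: c = malloc(10) -> c = 2; heap: [0-1 ALLOC][2-11 ALLOC][12-32 FREE]
free(c): c = 2 -> block [2-11 ALLOC]; mark free, coalesce with adjacent free neighbors -> [0-1 ALLOC][2-32 FREE]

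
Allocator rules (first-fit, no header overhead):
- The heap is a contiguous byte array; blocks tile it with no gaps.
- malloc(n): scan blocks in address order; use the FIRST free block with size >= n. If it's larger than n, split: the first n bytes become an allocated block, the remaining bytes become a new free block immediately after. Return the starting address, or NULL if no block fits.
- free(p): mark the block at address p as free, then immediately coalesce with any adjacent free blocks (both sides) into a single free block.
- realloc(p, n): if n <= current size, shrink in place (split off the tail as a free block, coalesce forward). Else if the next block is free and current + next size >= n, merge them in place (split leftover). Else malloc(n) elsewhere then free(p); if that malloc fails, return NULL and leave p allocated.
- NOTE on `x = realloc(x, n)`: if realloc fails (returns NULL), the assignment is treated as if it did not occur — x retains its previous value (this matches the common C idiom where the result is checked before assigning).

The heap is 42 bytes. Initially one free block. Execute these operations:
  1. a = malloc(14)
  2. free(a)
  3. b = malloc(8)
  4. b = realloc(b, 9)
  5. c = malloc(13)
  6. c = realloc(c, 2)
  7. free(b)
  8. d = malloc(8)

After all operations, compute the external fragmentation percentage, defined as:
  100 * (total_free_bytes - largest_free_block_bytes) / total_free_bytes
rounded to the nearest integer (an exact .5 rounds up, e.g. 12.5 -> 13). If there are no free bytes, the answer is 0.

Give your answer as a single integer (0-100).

Answer: 3

Derivation:
Op 1: a = malloc(14) -> a = 0; heap: [0-13 ALLOC][14-41 FREE]
Op 2: free(a) -> (freed a); heap: [0-41 FREE]
Op 3: b = malloc(8) -> b = 0; heap: [0-7 ALLOC][8-41 FREE]
Op 4: b = realloc(b, 9) -> b = 0; heap: [0-8 ALLOC][9-41 FREE]
Op 5: c = malloc(13) -> c = 9; heap: [0-8 ALLOC][9-21 ALLOC][22-41 FREE]
Op 6: c = realloc(c, 2) -> c = 9; heap: [0-8 ALLOC][9-10 ALLOC][11-41 FREE]
Op 7: free(b) -> (freed b); heap: [0-8 FREE][9-10 ALLOC][11-41 FREE]
Op 8: d = malloc(8) -> d = 0; heap: [0-7 ALLOC][8-8 FREE][9-10 ALLOC][11-41 FREE]
Free blocks: [1 31] total_free=32 largest=31 -> 100*(32-31)/32 = 100/32 = 3.125 -> rounds to 3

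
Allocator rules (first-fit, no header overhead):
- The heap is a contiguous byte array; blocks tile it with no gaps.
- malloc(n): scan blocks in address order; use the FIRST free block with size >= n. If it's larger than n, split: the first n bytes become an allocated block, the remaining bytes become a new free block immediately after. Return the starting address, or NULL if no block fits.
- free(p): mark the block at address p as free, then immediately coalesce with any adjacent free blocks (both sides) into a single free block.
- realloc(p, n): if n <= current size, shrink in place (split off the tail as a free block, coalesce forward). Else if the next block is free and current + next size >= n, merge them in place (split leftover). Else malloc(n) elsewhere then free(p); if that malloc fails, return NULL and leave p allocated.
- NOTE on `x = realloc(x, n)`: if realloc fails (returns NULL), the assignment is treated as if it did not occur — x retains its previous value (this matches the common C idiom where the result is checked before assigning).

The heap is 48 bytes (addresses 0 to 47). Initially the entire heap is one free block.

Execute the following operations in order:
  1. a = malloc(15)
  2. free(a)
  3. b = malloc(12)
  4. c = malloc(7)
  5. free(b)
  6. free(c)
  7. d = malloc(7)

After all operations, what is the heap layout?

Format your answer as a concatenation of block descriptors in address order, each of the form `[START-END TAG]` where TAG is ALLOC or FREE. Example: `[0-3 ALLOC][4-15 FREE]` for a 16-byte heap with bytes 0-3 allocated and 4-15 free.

Answer: [0-6 ALLOC][7-47 FREE]

Derivation:
Op 1: a = malloc(15) -> a = 0; heap: [0-14 ALLOC][15-47 FREE]
Op 2: free(a) -> (freed a); heap: [0-47 FREE]
Op 3: b = malloc(12) -> b = 0; heap: [0-11 ALLOC][12-47 FREE]
Op 4: c = malloc(7) -> c = 12; heap: [0-11 ALLOC][12-18 ALLOC][19-47 FREE]
Op 5: free(b) -> (freed b); heap: [0-11 FREE][12-18 ALLOC][19-47 FREE]
Op 6: free(c) -> (freed c); heap: [0-47 FREE]
Op 7: d = malloc(7) -> d = 0; heap: [0-6 ALLOC][7-47 FREE]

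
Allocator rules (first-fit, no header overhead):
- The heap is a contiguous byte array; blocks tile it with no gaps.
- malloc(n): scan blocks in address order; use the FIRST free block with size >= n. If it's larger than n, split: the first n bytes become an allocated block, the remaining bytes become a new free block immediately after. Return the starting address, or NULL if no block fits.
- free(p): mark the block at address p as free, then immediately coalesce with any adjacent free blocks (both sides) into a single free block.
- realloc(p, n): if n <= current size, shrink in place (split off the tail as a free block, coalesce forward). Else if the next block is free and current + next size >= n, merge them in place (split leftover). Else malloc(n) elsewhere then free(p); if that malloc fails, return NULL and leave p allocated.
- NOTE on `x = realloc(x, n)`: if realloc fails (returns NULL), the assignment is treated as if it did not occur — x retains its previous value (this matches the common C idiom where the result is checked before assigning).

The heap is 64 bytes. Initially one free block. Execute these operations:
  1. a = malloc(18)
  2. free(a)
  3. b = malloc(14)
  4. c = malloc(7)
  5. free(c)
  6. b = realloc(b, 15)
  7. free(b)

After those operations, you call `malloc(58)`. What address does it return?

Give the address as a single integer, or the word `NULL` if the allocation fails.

Op 1: a = malloc(18) -> a = 0; heap: [0-17 ALLOC][18-63 FREE]
Op 2: free(a) -> (freed a); heap: [0-63 FREE]
Op 3: b = malloc(14) -> b = 0; heap: [0-13 ALLOC][14-63 FREE]
Op 4: c = malloc(7) -> c = 14; heap: [0-13 ALLOC][14-20 ALLOC][21-63 FREE]
Op 5: free(c) -> (freed c); heap: [0-13 ALLOC][14-63 FREE]
Op 6: b = realloc(b, 15) -> b = 0; heap: [0-14 ALLOC][15-63 FREE]
Op 7: free(b) -> (freed b); heap: [0-63 FREE]
malloc(58): first-fit scan over [0-63 FREE] -> 0

Answer: 0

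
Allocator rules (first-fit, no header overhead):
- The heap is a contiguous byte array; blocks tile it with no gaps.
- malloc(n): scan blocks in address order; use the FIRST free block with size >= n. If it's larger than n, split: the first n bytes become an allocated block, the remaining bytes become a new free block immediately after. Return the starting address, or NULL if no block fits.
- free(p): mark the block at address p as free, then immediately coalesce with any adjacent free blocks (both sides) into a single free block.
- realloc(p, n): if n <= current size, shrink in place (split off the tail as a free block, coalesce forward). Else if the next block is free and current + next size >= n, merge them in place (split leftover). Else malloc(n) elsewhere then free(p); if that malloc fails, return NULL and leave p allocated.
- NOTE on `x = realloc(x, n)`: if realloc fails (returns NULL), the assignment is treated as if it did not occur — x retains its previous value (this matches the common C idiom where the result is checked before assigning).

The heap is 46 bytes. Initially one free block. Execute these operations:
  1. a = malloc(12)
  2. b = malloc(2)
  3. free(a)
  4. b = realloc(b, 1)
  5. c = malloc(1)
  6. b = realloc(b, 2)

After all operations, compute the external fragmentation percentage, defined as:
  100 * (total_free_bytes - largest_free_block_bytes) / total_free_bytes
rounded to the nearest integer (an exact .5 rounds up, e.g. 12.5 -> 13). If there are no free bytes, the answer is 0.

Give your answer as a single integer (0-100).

Answer: 26

Derivation:
Op 1: a = malloc(12) -> a = 0; heap: [0-11 ALLOC][12-45 FREE]
Op 2: b = malloc(2) -> b = 12; heap: [0-11 ALLOC][12-13 ALLOC][14-45 FREE]
Op 3: free(a) -> (freed a); heap: [0-11 FREE][12-13 ALLOC][14-45 FREE]
Op 4: b = realloc(b, 1) -> b = 12; heap: [0-11 FREE][12-12 ALLOC][13-45 FREE]
Op 5: c = malloc(1) -> c = 0; heap: [0-0 ALLOC][1-11 FREE][12-12 ALLOC][13-45 FREE]
Op 6: b = realloc(b, 2) -> b = 12; heap: [0-0 ALLOC][1-11 FREE][12-13 ALLOC][14-45 FREE]
Free blocks: [11 32] total_free=43 largest=32 -> 100*(43-32)/43 = 1100/43 ≈ 25.581 -> rounds to 26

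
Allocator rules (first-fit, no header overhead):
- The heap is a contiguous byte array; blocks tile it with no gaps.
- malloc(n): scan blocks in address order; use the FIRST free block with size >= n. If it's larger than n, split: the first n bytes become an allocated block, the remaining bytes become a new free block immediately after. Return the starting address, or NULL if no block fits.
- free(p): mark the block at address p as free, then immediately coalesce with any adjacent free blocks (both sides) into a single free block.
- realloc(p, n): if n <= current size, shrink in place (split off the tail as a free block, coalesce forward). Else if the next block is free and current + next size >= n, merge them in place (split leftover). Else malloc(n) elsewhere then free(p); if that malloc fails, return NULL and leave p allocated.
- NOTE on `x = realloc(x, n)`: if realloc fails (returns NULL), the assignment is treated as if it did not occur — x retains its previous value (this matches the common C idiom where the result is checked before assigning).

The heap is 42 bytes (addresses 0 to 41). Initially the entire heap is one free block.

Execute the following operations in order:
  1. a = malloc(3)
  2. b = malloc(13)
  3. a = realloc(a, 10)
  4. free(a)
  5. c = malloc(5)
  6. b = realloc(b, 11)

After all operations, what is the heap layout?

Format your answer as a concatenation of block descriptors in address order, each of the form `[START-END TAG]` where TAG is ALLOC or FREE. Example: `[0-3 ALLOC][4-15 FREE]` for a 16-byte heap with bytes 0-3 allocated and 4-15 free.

Answer: [0-2 FREE][3-13 ALLOC][14-15 FREE][16-20 ALLOC][21-41 FREE]

Derivation:
Op 1: a = malloc(3) -> a = 0; heap: [0-2 ALLOC][3-41 FREE]
Op 2: b = malloc(13) -> b = 3; heap: [0-2 ALLOC][3-15 ALLOC][16-41 FREE]
Op 3: a = realloc(a, 10) -> a = 16; heap: [0-2 FREE][3-15 ALLOC][16-25 ALLOC][26-41 FREE]
Op 4: free(a) -> (freed a); heap: [0-2 FREE][3-15 ALLOC][16-41 FREE]
Op 5: c = malloc(5) -> c = 16; heap: [0-2 FREE][3-15 ALLOC][16-20 ALLOC][21-41 FREE]
Op 6: b = realloc(b, 11) -> b = 3; heap: [0-2 FREE][3-13 ALLOC][14-15 FREE][16-20 ALLOC][21-41 FREE]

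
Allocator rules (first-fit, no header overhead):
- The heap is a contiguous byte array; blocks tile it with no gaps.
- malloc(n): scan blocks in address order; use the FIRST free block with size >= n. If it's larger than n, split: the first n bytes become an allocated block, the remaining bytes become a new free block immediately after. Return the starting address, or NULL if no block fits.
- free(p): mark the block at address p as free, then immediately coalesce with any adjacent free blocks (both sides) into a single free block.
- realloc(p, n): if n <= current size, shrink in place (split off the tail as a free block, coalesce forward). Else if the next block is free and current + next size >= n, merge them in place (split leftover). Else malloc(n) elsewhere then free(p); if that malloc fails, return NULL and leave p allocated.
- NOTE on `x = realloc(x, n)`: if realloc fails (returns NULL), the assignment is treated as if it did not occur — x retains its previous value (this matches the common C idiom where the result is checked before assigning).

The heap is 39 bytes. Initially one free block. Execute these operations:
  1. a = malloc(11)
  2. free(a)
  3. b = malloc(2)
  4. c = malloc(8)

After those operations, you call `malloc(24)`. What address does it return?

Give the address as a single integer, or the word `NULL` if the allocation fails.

Answer: 10

Derivation:
Op 1: a = malloc(11) -> a = 0; heap: [0-10 ALLOC][11-38 FREE]
Op 2: free(a) -> (freed a); heap: [0-38 FREE]
Op 3: b = malloc(2) -> b = 0; heap: [0-1 ALLOC][2-38 FREE]
Op 4: c = malloc(8) -> c = 2; heap: [0-1 ALLOC][2-9 ALLOC][10-38 FREE]
malloc(24): first-fit scan over [0-1 ALLOC][2-9 ALLOC][10-38 FREE] -> 10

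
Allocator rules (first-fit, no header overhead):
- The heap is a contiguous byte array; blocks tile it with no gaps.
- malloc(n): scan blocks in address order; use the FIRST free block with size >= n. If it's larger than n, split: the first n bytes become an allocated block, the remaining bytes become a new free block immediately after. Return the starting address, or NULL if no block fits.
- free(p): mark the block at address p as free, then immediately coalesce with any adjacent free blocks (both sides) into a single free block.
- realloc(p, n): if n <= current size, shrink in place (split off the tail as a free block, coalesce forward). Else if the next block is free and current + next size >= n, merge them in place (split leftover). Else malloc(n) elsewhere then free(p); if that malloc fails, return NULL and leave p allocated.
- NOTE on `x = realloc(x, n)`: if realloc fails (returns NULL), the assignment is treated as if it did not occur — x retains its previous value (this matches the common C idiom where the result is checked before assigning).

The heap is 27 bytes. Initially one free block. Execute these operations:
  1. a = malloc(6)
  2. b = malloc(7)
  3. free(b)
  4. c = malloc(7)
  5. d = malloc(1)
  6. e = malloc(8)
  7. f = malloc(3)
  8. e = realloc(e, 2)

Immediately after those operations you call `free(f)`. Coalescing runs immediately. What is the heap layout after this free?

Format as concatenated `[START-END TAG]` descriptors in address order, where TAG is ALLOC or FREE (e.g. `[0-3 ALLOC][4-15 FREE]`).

Op 1: a = malloc(6) -> a = 0; heap: [0-5 ALLOC][6-26 FREE]
Op 2: b = malloc(7) -> b = 6; heap: [0-5 ALLOC][6-12 ALLOC][13-26 FREE]
Op 3: free(b) -> (freed b); heap: [0-5 ALLOC][6-26 FREE]
Op 4: c = malloc(7) -> c = 6; heap: [0-5 ALLOC][6-12 ALLOC][13-26 FREE]
Op 5: d = malloc(1) -> d = 13; heap: [0-5 ALLOC][6-12 ALLOC][13-13 ALLOC][14-26 FREE]
Op 6: e = malloc(8) -> e = 14; heap: [0-5 ALLOC][6-12 ALLOC][13-13 ALLOC][14-21 ALLOC][22-26 FREE]
Op 7: f = malloc(3) -> f = 22; heap: [0-5 ALLOC][6-12 ALLOC][13-13 ALLOC][14-21 ALLOC][22-24 ALLOC][25-26 FREE]
Op 8: e = realloc(e, 2) -> e = 14; heap: [0-5 ALLOC][6-12 ALLOC][13-13 ALLOC][14-15 ALLOC][16-21 FREE][22-24 ALLOC][25-26 FREE]
free(f): f = 22 -> block [22-24 ALLOC]; mark free, coalesce with adjacent free neighbors -> [0-5 ALLOC][6-12 ALLOC][13-13 ALLOC][14-15 ALLOC][16-26 FREE]

Answer: [0-5 ALLOC][6-12 ALLOC][13-13 ALLOC][14-15 ALLOC][16-26 FREE]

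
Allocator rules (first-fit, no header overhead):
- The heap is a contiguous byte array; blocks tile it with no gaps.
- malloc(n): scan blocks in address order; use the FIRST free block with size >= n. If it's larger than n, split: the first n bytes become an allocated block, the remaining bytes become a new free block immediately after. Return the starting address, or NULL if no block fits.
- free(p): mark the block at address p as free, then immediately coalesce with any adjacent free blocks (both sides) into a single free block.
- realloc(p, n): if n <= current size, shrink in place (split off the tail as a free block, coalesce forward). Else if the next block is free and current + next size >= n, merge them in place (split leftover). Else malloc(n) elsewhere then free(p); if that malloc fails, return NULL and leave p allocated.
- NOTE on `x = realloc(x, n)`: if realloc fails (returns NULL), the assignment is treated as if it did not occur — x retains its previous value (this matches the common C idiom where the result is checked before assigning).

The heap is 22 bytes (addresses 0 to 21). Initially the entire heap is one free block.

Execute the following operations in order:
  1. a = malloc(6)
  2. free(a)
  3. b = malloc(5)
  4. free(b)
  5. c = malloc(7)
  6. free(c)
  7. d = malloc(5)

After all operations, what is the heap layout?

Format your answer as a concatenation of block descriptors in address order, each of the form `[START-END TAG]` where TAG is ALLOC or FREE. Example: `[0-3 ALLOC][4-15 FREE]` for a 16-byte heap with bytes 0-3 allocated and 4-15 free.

Answer: [0-4 ALLOC][5-21 FREE]

Derivation:
Op 1: a = malloc(6) -> a = 0; heap: [0-5 ALLOC][6-21 FREE]
Op 2: free(a) -> (freed a); heap: [0-21 FREE]
Op 3: b = malloc(5) -> b = 0; heap: [0-4 ALLOC][5-21 FREE]
Op 4: free(b) -> (freed b); heap: [0-21 FREE]
Op 5: c = malloc(7) -> c = 0; heap: [0-6 ALLOC][7-21 FREE]
Op 6: free(c) -> (freed c); heap: [0-21 FREE]
Op 7: d = malloc(5) -> d = 0; heap: [0-4 ALLOC][5-21 FREE]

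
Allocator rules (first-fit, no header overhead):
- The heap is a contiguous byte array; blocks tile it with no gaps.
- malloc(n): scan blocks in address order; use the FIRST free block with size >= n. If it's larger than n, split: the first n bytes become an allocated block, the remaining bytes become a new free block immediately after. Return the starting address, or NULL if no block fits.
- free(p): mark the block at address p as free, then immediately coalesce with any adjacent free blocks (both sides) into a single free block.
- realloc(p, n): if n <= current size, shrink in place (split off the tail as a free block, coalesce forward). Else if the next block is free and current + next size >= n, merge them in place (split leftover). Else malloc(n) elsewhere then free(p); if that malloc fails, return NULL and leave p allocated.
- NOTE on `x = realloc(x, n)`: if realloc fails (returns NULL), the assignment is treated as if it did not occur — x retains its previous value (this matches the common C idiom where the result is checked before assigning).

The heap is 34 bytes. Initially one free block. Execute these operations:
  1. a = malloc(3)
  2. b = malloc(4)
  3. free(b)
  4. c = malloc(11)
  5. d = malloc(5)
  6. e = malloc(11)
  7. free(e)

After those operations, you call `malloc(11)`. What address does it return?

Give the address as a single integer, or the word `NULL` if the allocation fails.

Answer: 19

Derivation:
Op 1: a = malloc(3) -> a = 0; heap: [0-2 ALLOC][3-33 FREE]
Op 2: b = malloc(4) -> b = 3; heap: [0-2 ALLOC][3-6 ALLOC][7-33 FREE]
Op 3: free(b) -> (freed b); heap: [0-2 ALLOC][3-33 FREE]
Op 4: c = malloc(11) -> c = 3; heap: [0-2 ALLOC][3-13 ALLOC][14-33 FREE]
Op 5: d = malloc(5) -> d = 14; heap: [0-2 ALLOC][3-13 ALLOC][14-18 ALLOC][19-33 FREE]
Op 6: e = malloc(11) -> e = 19; heap: [0-2 ALLOC][3-13 ALLOC][14-18 ALLOC][19-29 ALLOC][30-33 FREE]
Op 7: free(e) -> (freed e); heap: [0-2 ALLOC][3-13 ALLOC][14-18 ALLOC][19-33 FREE]
malloc(11): first-fit scan over [0-2 ALLOC][3-13 ALLOC][14-18 ALLOC][19-33 FREE] -> 19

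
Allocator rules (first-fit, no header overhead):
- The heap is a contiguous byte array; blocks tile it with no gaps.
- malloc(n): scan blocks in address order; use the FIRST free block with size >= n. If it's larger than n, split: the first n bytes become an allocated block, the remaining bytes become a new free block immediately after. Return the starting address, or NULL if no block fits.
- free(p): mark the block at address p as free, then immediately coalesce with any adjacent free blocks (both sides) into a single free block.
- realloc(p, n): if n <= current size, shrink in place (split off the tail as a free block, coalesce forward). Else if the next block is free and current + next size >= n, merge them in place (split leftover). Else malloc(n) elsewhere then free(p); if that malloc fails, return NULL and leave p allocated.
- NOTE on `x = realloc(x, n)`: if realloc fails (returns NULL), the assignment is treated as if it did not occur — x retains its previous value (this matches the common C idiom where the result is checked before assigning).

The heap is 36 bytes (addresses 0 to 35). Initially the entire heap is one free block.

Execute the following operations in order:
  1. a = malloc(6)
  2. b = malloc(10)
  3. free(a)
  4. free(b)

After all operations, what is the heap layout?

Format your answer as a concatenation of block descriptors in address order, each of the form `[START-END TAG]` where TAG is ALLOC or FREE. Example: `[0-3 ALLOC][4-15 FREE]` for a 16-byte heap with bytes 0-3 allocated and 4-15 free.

Op 1: a = malloc(6) -> a = 0; heap: [0-5 ALLOC][6-35 FREE]
Op 2: b = malloc(10) -> b = 6; heap: [0-5 ALLOC][6-15 ALLOC][16-35 FREE]
Op 3: free(a) -> (freed a); heap: [0-5 FREE][6-15 ALLOC][16-35 FREE]
Op 4: free(b) -> (freed b); heap: [0-35 FREE]

Answer: [0-35 FREE]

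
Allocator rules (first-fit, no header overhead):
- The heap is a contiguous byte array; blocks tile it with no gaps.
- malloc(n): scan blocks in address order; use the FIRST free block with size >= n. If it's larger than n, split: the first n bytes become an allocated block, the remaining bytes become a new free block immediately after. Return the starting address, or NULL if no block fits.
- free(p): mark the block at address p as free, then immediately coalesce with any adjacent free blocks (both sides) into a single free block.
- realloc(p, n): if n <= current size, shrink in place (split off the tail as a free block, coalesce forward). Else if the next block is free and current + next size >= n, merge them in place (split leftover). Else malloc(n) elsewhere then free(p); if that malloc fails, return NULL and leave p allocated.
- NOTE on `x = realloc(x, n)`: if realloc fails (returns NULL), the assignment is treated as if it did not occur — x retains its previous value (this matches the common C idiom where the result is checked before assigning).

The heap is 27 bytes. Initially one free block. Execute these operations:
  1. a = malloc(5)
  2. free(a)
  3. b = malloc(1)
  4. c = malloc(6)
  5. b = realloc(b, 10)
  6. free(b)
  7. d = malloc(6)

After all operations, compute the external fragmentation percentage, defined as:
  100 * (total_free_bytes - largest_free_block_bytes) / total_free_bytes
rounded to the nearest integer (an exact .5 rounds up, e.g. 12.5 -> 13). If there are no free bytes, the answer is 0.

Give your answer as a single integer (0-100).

Answer: 7

Derivation:
Op 1: a = malloc(5) -> a = 0; heap: [0-4 ALLOC][5-26 FREE]
Op 2: free(a) -> (freed a); heap: [0-26 FREE]
Op 3: b = malloc(1) -> b = 0; heap: [0-0 ALLOC][1-26 FREE]
Op 4: c = malloc(6) -> c = 1; heap: [0-0 ALLOC][1-6 ALLOC][7-26 FREE]
Op 5: b = realloc(b, 10) -> b = 7; heap: [0-0 FREE][1-6 ALLOC][7-16 ALLOC][17-26 FREE]
Op 6: free(b) -> (freed b); heap: [0-0 FREE][1-6 ALLOC][7-26 FREE]
Op 7: d = malloc(6) -> d = 7; heap: [0-0 FREE][1-6 ALLOC][7-12 ALLOC][13-26 FREE]
Free blocks: [1 14] total_free=15 largest=14 -> 100*(15-14)/15 = 100/15 ≈ 6.667 -> rounds to 7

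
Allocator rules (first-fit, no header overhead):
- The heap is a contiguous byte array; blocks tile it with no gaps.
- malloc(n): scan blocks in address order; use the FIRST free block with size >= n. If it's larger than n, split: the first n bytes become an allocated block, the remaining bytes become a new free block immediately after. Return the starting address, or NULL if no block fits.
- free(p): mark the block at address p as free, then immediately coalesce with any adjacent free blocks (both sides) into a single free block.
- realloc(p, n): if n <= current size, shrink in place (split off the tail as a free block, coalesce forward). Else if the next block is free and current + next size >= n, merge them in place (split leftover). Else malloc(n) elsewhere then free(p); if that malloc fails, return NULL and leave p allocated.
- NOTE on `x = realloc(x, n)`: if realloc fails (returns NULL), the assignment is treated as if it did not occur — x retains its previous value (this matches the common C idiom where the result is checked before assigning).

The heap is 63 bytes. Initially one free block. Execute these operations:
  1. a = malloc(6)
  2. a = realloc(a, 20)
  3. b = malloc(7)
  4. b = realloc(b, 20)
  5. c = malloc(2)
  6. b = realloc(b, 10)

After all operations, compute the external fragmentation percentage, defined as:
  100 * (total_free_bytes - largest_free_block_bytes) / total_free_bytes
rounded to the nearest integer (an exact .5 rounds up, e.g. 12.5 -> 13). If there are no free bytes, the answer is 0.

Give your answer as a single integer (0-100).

Op 1: a = malloc(6) -> a = 0; heap: [0-5 ALLOC][6-62 FREE]
Op 2: a = realloc(a, 20) -> a = 0; heap: [0-19 ALLOC][20-62 FREE]
Op 3: b = malloc(7) -> b = 20; heap: [0-19 ALLOC][20-26 ALLOC][27-62 FREE]
Op 4: b = realloc(b, 20) -> b = 20; heap: [0-19 ALLOC][20-39 ALLOC][40-62 FREE]
Op 5: c = malloc(2) -> c = 40; heap: [0-19 ALLOC][20-39 ALLOC][40-41 ALLOC][42-62 FREE]
Op 6: b = realloc(b, 10) -> b = 20; heap: [0-19 ALLOC][20-29 ALLOC][30-39 FREE][40-41 ALLOC][42-62 FREE]
Free blocks: [10 21] total_free=31 largest=21 -> 100*(31-21)/31 = 1000/31 ≈ 32.258 -> rounds to 32

Answer: 32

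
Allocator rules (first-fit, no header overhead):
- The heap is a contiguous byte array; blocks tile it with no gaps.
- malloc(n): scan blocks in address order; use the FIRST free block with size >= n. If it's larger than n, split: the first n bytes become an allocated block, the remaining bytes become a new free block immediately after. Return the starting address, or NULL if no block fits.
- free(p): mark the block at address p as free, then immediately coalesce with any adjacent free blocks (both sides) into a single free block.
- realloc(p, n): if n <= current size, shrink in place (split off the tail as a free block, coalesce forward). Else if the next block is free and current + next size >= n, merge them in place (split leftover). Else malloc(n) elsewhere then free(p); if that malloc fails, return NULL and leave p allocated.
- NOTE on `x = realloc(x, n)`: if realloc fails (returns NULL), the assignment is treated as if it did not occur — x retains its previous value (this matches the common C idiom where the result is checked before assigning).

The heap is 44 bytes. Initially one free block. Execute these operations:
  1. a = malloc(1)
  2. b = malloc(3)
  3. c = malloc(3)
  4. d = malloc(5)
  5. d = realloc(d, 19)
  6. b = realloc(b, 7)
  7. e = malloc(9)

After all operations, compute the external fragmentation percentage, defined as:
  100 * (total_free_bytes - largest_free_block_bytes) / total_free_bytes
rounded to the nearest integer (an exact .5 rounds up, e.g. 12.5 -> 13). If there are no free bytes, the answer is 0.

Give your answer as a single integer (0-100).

Answer: 40

Derivation:
Op 1: a = malloc(1) -> a = 0; heap: [0-0 ALLOC][1-43 FREE]
Op 2: b = malloc(3) -> b = 1; heap: [0-0 ALLOC][1-3 ALLOC][4-43 FREE]
Op 3: c = malloc(3) -> c = 4; heap: [0-0 ALLOC][1-3 ALLOC][4-6 ALLOC][7-43 FREE]
Op 4: d = malloc(5) -> d = 7; heap: [0-0 ALLOC][1-3 ALLOC][4-6 ALLOC][7-11 ALLOC][12-43 FREE]
Op 5: d = realloc(d, 19) -> d = 7; heap: [0-0 ALLOC][1-3 ALLOC][4-6 ALLOC][7-25 ALLOC][26-43 FREE]
Op 6: b = realloc(b, 7) -> b = 26; heap: [0-0 ALLOC][1-3 FREE][4-6 ALLOC][7-25 ALLOC][26-32 ALLOC][33-43 FREE]
Op 7: e = malloc(9) -> e = 33; heap: [0-0 ALLOC][1-3 FREE][4-6 ALLOC][7-25 ALLOC][26-32 ALLOC][33-41 ALLOC][42-43 FREE]
Free blocks: [3 2] total_free=5 largest=3 -> 100*(5-3)/5 = 200/5 = 40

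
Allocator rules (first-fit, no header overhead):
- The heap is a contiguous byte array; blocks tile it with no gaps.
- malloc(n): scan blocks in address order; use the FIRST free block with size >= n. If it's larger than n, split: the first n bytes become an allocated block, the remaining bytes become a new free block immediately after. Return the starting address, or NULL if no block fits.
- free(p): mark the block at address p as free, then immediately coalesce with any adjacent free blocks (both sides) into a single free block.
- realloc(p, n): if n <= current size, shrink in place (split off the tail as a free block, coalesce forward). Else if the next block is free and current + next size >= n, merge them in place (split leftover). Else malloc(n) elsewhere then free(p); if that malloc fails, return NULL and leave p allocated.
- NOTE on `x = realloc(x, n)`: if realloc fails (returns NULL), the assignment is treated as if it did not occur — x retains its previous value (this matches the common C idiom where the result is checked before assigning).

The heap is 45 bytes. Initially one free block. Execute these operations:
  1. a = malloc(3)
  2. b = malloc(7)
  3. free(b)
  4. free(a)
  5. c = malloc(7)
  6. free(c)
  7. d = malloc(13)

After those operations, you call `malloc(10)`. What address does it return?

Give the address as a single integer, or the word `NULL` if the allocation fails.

Op 1: a = malloc(3) -> a = 0; heap: [0-2 ALLOC][3-44 FREE]
Op 2: b = malloc(7) -> b = 3; heap: [0-2 ALLOC][3-9 ALLOC][10-44 FREE]
Op 3: free(b) -> (freed b); heap: [0-2 ALLOC][3-44 FREE]
Op 4: free(a) -> (freed a); heap: [0-44 FREE]
Op 5: c = malloc(7) -> c = 0; heap: [0-6 ALLOC][7-44 FREE]
Op 6: free(c) -> (freed c); heap: [0-44 FREE]
Op 7: d = malloc(13) -> d = 0; heap: [0-12 ALLOC][13-44 FREE]
malloc(10): first-fit scan over [0-12 ALLOC][13-44 FREE] -> 13

Answer: 13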